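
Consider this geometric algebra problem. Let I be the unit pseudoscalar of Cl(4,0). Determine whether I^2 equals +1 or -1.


The pseudoscalar I = e1...e_n (product of all n generators) of Cl(p,q) satisfies I^2 = (-1)^(q + n(n-1)/2).
p = 4, q = 0, n = p + q = 4
n(n-1)/2 = 4 * 3 / 2 = 6
Exponent = q + n(n-1)/2 = 0 + 6 = 6
I^2 = (-1)^6 = +1


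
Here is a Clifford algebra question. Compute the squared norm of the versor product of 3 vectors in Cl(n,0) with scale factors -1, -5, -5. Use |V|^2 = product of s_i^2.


Each vector v_i has |v_i|^2 = s_i^2
Squared scales: (-1)^2 = 1, (-5)^2 = 25, (-5)^2 = 25
|V|^2 = 1 * 25 * 25
= 625


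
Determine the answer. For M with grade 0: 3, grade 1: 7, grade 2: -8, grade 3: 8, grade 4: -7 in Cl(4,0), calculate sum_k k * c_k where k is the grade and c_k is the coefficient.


Grade-weighted sum = sum of grade_k * coefficient_k
0*3 = 0
1*7 = 7
2*(-8) = -16
3*8 = 24
4*(-7) = -28
Total = 0 + 7 + (-16) + 24 + (-28) = -13


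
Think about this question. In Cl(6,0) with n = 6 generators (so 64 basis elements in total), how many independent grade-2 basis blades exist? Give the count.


Number of grade-k basis blades in Cl(p,q) with n = p + q is C(n, k).
n = 6 + 0 = 6
C(6, 2) = 6! / (2! * 4!)
= 720 / (2 * 24)
= 15


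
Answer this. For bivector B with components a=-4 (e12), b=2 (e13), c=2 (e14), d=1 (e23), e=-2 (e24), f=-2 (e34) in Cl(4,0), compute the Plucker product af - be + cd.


Plucker relation: af - be + cd
a*f = (-4)*(-2) = 8
b*e = 2*(-2) = -4
c*d = 2*1 = 2
af - be + cd = 8 - (-4) + 2
= 14


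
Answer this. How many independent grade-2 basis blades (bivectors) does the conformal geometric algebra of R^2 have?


The conformal model of R^2 uses Cl(3,1) with m = 2 + 2 = 4 generators.
Number of grade-2 blades = C(m, 2) = C(4, 2)
= 4*3/2 = 6


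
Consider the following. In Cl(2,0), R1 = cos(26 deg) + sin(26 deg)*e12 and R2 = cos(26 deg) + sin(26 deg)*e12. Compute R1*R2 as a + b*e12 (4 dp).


Same-plane rotors commute and their half-angles add:
R1*R2 = cos(a1 + a2) + sin(a1 + a2)*e12.
a1 + a2 = 26 + 26 = 52 deg
cos(52 deg) = 0.6157
sin(52 deg) = 0.7880
R1*R2 = 0.6157 + 0.7880*e12


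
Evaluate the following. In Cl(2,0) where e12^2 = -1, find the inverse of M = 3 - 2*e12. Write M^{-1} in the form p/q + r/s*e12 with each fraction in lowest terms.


M = 3 - 2*e12, where e12^2 = -1.
Since M commutes with its reverse ~M = a - b*e12, M * ~M = a^2 - b^2*e12^2 = a^2 + b^2.
So M^{-1} = ~M / (a^2 + b^2) = (a - b*e12)/(a^2 + b^2).
a^2 + b^2 = 9 + 4 = 13
Scalar part = 3/13 = 3/13
Bivector coeff = 2/13 = 2/13
M^{-1} = 3/13 + 2/13*e12


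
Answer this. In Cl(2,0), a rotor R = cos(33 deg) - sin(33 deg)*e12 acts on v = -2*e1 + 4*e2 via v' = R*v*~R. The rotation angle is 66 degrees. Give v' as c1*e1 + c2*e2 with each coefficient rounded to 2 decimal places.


Rotor R = cos(33deg) - sin(33deg)*e12
Rotation angle theta = 2 * 33 = 66 degrees
v' = R*v*~R rotates v by theta.
cos(66deg) = 0.4067, sin(66deg) = 0.9135
v'_1 = -2*cos(66deg) - 4*sin(66deg)
= -2*0.4067 - 4*0.9135
= -4.47
v'_2 = -2*sin(66deg) + 4*cos(66deg)
= -2*0.9135 + 4*0.4067
= -0.20
v' = -4.47*e1 - 0.20*e2


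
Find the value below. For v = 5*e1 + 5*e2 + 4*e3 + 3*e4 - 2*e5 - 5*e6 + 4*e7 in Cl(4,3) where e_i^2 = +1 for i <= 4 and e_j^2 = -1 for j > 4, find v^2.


v^2 = sum of c_i^2 * e_i^2
Positive signature terms (e_i^2 = +1): 5^2 + 5^2 + 4^2 + 3^2 = 75
Negative signature terms (e_j^2 = -1): (-2)^2 + (-5)^2 + 4^2 = 45
v^2 = 75 - 45 = 30


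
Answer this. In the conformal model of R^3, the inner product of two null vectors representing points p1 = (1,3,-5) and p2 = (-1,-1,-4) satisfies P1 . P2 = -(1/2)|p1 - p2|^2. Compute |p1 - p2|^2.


p1 - p2 = (2, 4, -1)
|p1 - p2|^2 = 2^2 + 4^2 + (-1)^2
= 4 + 16 + 1
= 21


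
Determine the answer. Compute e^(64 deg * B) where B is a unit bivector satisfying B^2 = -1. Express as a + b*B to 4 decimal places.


For a unit bivector B with B^2 = -1, the exponential series gives
e^(theta*B) = cos(theta) + sin(theta)*B (the GA analogue of Euler's formula).
theta = 64 degrees = 1.117011 rad
cos(64 deg) = 0.4384
sin(64 deg) = 0.8988
exp(theta*B) = 0.4384 + 0.8988*B


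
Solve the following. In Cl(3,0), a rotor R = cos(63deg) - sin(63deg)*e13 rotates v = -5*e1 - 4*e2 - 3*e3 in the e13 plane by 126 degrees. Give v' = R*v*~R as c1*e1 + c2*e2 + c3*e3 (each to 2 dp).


Rotor R = cos(63deg) - sin(63deg)*e13
Rotation angle theta = 2 * 63 = 126 degrees in the e13 plane (e1 -> e3).
The component perpendicular to the plane (e2) is invariant: v'_2 = v2 = -4.00
cos(126deg) = -0.5878, sin(126deg) = 0.8090
v'_1 = v1*cos(theta) - v3*sin(theta) = -5*(-0.5878) - (-3)*0.8090 = 5.37
v'_3 = v1*sin(theta) + v3*cos(theta) = -5*0.8090 + (-3)*(-0.5878) = -2.28
v' = 5.37*e1 - 4.00*e2 - 2.28*e3


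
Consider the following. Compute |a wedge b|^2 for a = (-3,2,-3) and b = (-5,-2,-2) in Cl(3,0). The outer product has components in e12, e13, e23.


a wedge b = (a1*b2 - a2*b1)*e12 + (a1*b3 - a3*b1)*e13 + (a2*b3 - a3*b2)*e23
e12 coeff: (-3)*(-2) - 2*(-5) = 6 - (-10) = 16
e13 coeff: (-3)*(-2) - (-3)*(-5) = 6 - 15 = -9
e23 coeff: 2*(-2) - (-3)*(-2) = -4 - 6 = -10
|a wedge b|^2 = 16^2 + (-9)^2 + (-10)^2
= 256 + 81 + 100
= 437


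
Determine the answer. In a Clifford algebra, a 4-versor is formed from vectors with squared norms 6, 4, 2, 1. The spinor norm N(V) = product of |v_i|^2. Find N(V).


Spinor norm N(V) = |v1|^2 * |v2|^2 * ... * |v4|^2
= 6 * 4 * 2 * 1
Running product: 6, 24, 48, 48
N(V) = 48


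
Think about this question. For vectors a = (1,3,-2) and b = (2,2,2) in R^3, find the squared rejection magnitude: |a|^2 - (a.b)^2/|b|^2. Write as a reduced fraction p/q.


|a|^2 = 1^2 + 3^2 + (-2)^2 = 14
|b|^2 = 2^2 + 2^2 + 2^2 = 12
a . b = 1*2 + 3*2 + (-2)*2 = 4
(a.b)^2 = 4^2 = 16
|rej|^2 = 14 - 16/12
= (168 - 16)/12
= 152/12
In lowest terms: 38/3


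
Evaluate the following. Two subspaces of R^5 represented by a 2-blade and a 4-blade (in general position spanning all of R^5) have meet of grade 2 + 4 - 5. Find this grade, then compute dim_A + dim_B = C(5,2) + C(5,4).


Meet grade = grade(A) + grade(B) - n
= 2 + 4 - 5 = 1
C(5,2) = 10
C(5,4) = 5
dim_A + dim_B = 10 + 5 = 15


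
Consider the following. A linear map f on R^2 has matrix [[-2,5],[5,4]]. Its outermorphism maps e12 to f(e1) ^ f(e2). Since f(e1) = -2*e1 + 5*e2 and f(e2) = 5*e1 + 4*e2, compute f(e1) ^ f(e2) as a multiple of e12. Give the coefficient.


The outermorphism of a linear map f sends e1^e2 to f(e1)^f(e2).
f(e1) = -2*e1 + 5*e2
f(e2) = 5*e1 + 4*e2
f(e1) ^ f(e2) = (-2*e1 + 5*e2) ^ (5*e1 + 4*e2)
= (-2)*4*e12 + 5*5*e21
= (-8 - 25)*e12
= -33*e12
Coefficient = -33


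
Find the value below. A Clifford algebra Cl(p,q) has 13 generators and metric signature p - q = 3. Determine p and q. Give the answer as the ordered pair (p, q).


We need p + q = 13 and p - q = 3.
Adding: 2p = 13 + 3 = 16, so p = 8.
Then q = 13 - 8 = 5.
(p, q) = (8, 5)


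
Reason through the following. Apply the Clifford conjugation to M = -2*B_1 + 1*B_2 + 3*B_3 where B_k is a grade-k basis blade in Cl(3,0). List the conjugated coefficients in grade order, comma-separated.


Clifford conjugate sign for grade k: (-1)^(k(k+1)/2)
Grade 1: (-1)^(1*2/2) = (-1)^1 = -1, coeff -2 -> 2
Grade 2: (-1)^(2*3/2) = (-1)^3 = -1, coeff 1 -> -1
Grade 3: (-1)^(3*4/2) = (-1)^6 = 1, coeff 3 -> 3
Conjugated coefficients: 2, -1, 3


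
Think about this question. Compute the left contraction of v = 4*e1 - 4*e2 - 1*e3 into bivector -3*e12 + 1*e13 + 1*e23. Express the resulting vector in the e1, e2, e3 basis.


Left contraction v _| B = <vB>_1 (grade-1 part of the geometric product vB).
Using e1_|e12 = e2, e2_|e12 = -e1, e1_|e13 = e3, e3_|e13 = -e1, e2_|e23 = e3, e3_|e23 = -e2:
e1 coeff: -v2*b12 - v3*b13 = -(-4)*(-3) - (-1)*(1) = -11
e2 coeff: v1*b12 - v3*b23 = (4)*(-3) - (-1)*(1) = -11
e3 coeff: v1*b13 + v2*b23 = (4)*(1) + (-4)*(1) = 0
v _| B = -11*e1 - 11*e2 + 0*e3


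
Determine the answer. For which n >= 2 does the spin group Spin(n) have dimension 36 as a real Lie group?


dim Spin(n) = dim so(n) = n(n-1)/2.
Solve n(n-1)/2 = 36, i.e. n^2 - n - 72 = 0.
Discriminant = 1 + 8*36 = 289
n = (1 + sqrt(289))/2 = (1 + 17)/2 = 9


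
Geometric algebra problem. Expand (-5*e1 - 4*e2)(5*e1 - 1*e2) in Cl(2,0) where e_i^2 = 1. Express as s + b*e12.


Expand: (-5*e1 - 4*e2)(5*e1 - 1*e2)
= (-5)*5*e1e1 + (-5)*(-1)*e1e2 + (-4)*5*e2e1 + (-4)*(-1)*e2e2
Using e1^2 = e2^2 = 1, e2e1 = -e1e2:
Scalar part s = (-5)*5 + (-4)*(-1) = -25 + 4 = -21
Bivector part b = (-5)*(-1) - (-4)*5 = 5 - (-20) = 25
uv = -21 + 25*e12


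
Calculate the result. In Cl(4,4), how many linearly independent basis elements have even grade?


Even subalgebra dimension = 2^(n-1)
n = 4 + 4 = 8
2^(8 - 1) = 2^7 = 128
Verification: sum of C(8,k) for even k = 1 + 28 + 70 + 28 + 1 = 128
Result = 128


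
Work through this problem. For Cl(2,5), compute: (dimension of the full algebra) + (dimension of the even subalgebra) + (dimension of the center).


n = 2 + 5 = 7
Total dim = 2^7 = 128
Even subalgebra dim = 2^6 = 64
n is odd, so center dim = 2
Sum = 128 + 64 + 2 = 194


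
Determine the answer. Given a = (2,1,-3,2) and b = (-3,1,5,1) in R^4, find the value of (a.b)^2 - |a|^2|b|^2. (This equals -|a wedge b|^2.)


a . b = 2*(-3) + 1*1 + (-3)*5 + 2*1
= -6 + 1 + (-15) + 2 = -18
|a|^2 = 2^2 + 1^2 + (-3)^2 + 2^2 = 18
|b|^2 = (-3)^2 + 1^2 + 5^2 + 1^2 = 36
(a.b)^2 = (-18)^2 = 324
|a|^2 * |b|^2 = 18 * 36 = 648
Result = 324 - 648 = -324


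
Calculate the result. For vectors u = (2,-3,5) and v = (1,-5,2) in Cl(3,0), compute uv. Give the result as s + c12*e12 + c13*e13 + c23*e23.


In Cl(3,0): e_i^2 = 1, e_ie_j = -e_je_i for i != j.
Scalar part = u . v = 2*1 + (-3)*(-5) + 5*2
= 2 + 15 + 10 = 27
e12 coeff = 2*(-5) - (-3)*1 = -10 - (-3) = -7
e13 coeff = 2*2 - 5*1 = 4 - 5 = -1
e23 coeff = (-3)*2 - 5*(-5) = -6 - (-25) = 19
uv = 27 - 7*e12 - 1*e13 + 19*e23


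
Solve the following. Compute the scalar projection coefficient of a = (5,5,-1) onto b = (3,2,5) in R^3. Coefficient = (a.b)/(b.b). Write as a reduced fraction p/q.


Projection coefficient = (a . b) / (b . b)
a . b = 5*3 + 5*2 + (-1)*5
= 15 + 10 + (-5) = 20
b . b = 3^2 + 2^2 + 5^2
= 9 + 4 + 25 = 38
Coefficient = 20/38
In lowest terms: 10/19


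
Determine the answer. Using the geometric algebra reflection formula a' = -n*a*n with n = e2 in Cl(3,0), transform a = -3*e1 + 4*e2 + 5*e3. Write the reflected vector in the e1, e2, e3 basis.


Reflection formula: a' = -n*a*n, with n = e2 (unit vector, n^2 = 1).
For reflection through hyperplane perp to e2:
The component along e2 flips sign, others stay.
a = (-3, 4, 5)
a' = (-3, -4, 5)
a' = -3*e1 - 4*e2 + 5*e3


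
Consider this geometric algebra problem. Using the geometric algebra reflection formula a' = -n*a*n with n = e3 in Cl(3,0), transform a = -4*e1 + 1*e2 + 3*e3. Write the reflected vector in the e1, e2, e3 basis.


Reflection formula: a' = -n*a*n, with n = e3 (unit vector, n^2 = 1).
For reflection through hyperplane perp to e3:
The component along e3 flips sign, others stay.
a = (-4, 1, 3)
a' = (-4, 1, -3)
a' = -4*e1 + 1*e2 - 3*e3


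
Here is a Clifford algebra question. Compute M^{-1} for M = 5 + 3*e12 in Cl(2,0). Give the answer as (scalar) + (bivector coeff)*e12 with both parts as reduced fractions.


M = 5 + 3*e12, where e12^2 = -1.
Since M commutes with its reverse ~M = a - b*e12, M * ~M = a^2 - b^2*e12^2 = a^2 + b^2.
So M^{-1} = ~M / (a^2 + b^2) = (a - b*e12)/(a^2 + b^2).
a^2 + b^2 = 25 + 9 = 34
Scalar part = 5/34 = 5/34
Bivector coeff = -3/34 = -3/34
M^{-1} = 5/34 - 3/34*e12


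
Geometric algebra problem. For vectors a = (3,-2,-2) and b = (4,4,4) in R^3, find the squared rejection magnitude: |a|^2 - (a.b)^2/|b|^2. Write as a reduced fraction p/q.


|a|^2 = 3^2 + (-2)^2 + (-2)^2 = 17
|b|^2 = 4^2 + 4^2 + 4^2 = 48
a . b = 3*4 + (-2)*4 + (-2)*4 = -4
(a.b)^2 = (-4)^2 = 16
|rej|^2 = 17 - 16/48
= (816 - 16)/48
= 800/48
In lowest terms: 50/3


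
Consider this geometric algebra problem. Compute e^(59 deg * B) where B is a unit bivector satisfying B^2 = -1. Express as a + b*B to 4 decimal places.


For a unit bivector B with B^2 = -1, the exponential series gives
e^(theta*B) = cos(theta) + sin(theta)*B (the GA analogue of Euler's formula).
theta = 59 degrees = 1.029744 rad
cos(59 deg) = 0.5150
sin(59 deg) = 0.8572
exp(theta*B) = 0.5150 + 0.8572*B


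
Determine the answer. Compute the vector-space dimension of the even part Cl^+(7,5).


Even subalgebra dimension = 2^(n-1)
n = 7 + 5 = 12
2^(12 - 1) = 2^11 = 2048
Verification: sum of C(12,k) for even k = 1 + 66 + 495 + 924 + 495 + 66 + 1 = 2048
Result = 2048


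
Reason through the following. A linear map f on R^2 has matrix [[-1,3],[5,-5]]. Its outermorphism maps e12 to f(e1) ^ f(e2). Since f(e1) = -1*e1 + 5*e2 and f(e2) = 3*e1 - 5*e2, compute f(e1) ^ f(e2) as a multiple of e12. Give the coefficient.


The outermorphism of a linear map f sends e1^e2 to f(e1)^f(e2).
f(e1) = -1*e1 + 5*e2
f(e2) = 3*e1 - 5*e2
f(e1) ^ f(e2) = (-1*e1 + 5*e2) ^ (3*e1 - 5*e2)
= (-1)*(-5)*e12 + 5*3*e21
= (5 - 15)*e12
= -10*e12
Coefficient = -10


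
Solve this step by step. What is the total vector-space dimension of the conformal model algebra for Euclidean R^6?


The conformal model of R^6 uses Cl(7,1): the 6 Euclidean generators plus two extra orthogonal generators e+ (e+^2 = +1) and e- (e-^2 = -1), from which the null vectors e0, einf are built.
Number of generators m = 6 + 2 = 8.
dim Cl(p,q) = 2^m = 2^8 = 256


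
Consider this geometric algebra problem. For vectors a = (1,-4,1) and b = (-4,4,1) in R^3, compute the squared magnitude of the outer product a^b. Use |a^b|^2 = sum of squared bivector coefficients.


a wedge b = (a1*b2 - a2*b1)*e12 + (a1*b3 - a3*b1)*e13 + (a2*b3 - a3*b2)*e23
e12 coeff: 1*4 - (-4)*(-4) = 4 - 16 = -12
e13 coeff: 1*1 - 1*(-4) = 1 - (-4) = 5
e23 coeff: (-4)*1 - 1*4 = -4 - 4 = -8
|a wedge b|^2 = (-12)^2 + 5^2 + (-8)^2
= 144 + 25 + 64
= 233


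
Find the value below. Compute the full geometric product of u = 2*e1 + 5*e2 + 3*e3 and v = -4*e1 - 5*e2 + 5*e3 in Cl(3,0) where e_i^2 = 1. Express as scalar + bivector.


In Cl(3,0): e_i^2 = 1, e_ie_j = -e_je_i for i != j.
Scalar part = u . v = 2*(-4) + 5*(-5) + 3*5
= -8 + (-25) + 15 = -18
e12 coeff = 2*(-5) - 5*(-4) = -10 - (-20) = 10
e13 coeff = 2*5 - 3*(-4) = 10 - (-12) = 22
e23 coeff = 5*5 - 3*(-5) = 25 - (-15) = 40
uv = -18 + 10*e12 + 22*e13 + 40*e23


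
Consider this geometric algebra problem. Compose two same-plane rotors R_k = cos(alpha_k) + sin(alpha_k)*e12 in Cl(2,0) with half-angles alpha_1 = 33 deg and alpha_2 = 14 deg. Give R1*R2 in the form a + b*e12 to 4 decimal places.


Same-plane rotors commute and their half-angles add:
R1*R2 = cos(a1 + a2) + sin(a1 + a2)*e12.
a1 + a2 = 33 + 14 = 47 deg
cos(47 deg) = 0.6820
sin(47 deg) = 0.7314
R1*R2 = 0.6820 + 0.7314*e12


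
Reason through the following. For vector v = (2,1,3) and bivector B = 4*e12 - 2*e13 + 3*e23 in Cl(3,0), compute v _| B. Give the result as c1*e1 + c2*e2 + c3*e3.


Left contraction v _| B = <vB>_1 (grade-1 part of the geometric product vB).
Using e1_|e12 = e2, e2_|e12 = -e1, e1_|e13 = e3, e3_|e13 = -e1, e2_|e23 = e3, e3_|e23 = -e2:
e1 coeff: -v2*b12 - v3*b13 = -(1)*(4) - (3)*(-2) = 2
e2 coeff: v1*b12 - v3*b23 = (2)*(4) - (3)*(3) = -1
e3 coeff: v1*b13 + v2*b23 = (2)*(-2) + (1)*(3) = -1
v _| B = 2*e1 - 1*e2 - 1*e3


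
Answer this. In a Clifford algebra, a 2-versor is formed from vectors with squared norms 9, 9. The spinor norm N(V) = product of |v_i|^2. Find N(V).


Spinor norm N(V) = |v1|^2 * |v2|^2 * ... * |v2|^2
= 9 * 9
Running product: 9, 81
N(V) = 81


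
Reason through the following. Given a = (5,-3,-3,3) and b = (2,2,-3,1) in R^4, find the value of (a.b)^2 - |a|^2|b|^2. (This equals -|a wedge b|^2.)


a . b = 5*2 + (-3)*2 + (-3)*(-3) + 3*1
= 10 + (-6) + 9 + 3 = 16
|a|^2 = 5^2 + (-3)^2 + (-3)^2 + 3^2 = 52
|b|^2 = 2^2 + 2^2 + (-3)^2 + 1^2 = 18
(a.b)^2 = 16^2 = 256
|a|^2 * |b|^2 = 52 * 18 = 936
Result = 256 - 936 = -680


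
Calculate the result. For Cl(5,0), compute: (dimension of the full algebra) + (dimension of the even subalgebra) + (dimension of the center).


n = 5 + 0 = 5
Total dim = 2^5 = 32
Even subalgebra dim = 2^4 = 16
n is odd, so center dim = 2
Sum = 32 + 16 + 2 = 50


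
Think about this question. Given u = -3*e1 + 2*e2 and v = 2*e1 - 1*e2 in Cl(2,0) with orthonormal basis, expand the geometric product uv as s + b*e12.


Expand: (-3*e1 + 2*e2)(2*e1 - 1*e2)
= (-3)*2*e1e1 + (-3)*(-1)*e1e2 + 2*2*e2e1 + 2*(-1)*e2e2
Using e1^2 = e2^2 = 1, e2e1 = -e1e2:
Scalar part s = (-3)*2 + 2*(-1) = -6 + (-2) = -8
Bivector part b = (-3)*(-1) - 2*2 = 3 - 4 = -1
uv = -8 - 1*e12


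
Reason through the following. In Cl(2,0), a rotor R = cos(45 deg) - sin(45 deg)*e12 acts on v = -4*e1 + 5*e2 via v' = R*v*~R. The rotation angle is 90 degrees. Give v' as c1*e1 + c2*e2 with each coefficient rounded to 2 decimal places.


Rotor R = cos(45deg) - sin(45deg)*e12
Rotation angle theta = 2 * 45 = 90 degrees
v' = R*v*~R rotates v by theta.
cos(90deg) = 0.0000, sin(90deg) = 1.0000
v'_1 = -4*cos(90deg) - 5*sin(90deg)
= -4*0.0000 - 5*1.0000
= -5.00
v'_2 = -4*sin(90deg) + 5*cos(90deg)
= -4*1.0000 + 5*0.0000
= -4.00
v' = -5.00*e1 - 4.00*e2


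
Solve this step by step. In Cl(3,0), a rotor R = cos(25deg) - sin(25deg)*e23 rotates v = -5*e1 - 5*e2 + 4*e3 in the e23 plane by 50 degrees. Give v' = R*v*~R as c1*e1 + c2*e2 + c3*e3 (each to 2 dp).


Rotor R = cos(25deg) - sin(25deg)*e23
Rotation angle theta = 2 * 25 = 50 degrees in the e23 plane (e2 -> e3).
The component perpendicular to the plane (e1) is invariant: v'_1 = v1 = -5.00
cos(50deg) = 0.6428, sin(50deg) = 0.7660
v'_2 = v2*cos(theta) - v3*sin(theta) = -5*0.6428 - 4*0.7660 = -6.28
v'_3 = v2*sin(theta) + v3*cos(theta) = -5*0.7660 + 4*0.6428 = -1.26
v' = -5.00*e1 - 6.28*e2 - 1.26*e3


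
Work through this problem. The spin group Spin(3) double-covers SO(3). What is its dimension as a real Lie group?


Spin(n) double-covers SO(n); both have Lie algebra so(n) of dimension n(n-1)/2.
n = 3
n(n-1) = 3 * 2 = 6
dim Spin(3) = 6/2 = 3


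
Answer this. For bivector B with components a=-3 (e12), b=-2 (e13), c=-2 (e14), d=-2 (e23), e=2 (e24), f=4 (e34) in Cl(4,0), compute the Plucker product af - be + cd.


Plucker relation: af - be + cd
a*f = (-3)*4 = -12
b*e = (-2)*2 = -4
c*d = (-2)*(-2) = 4
af - be + cd = -12 - (-4) + 4
= -4


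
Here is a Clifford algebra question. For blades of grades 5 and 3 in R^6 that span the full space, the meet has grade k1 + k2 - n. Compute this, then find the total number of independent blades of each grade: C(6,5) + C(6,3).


Meet grade = grade(A) + grade(B) - n
= 5 + 3 - 6 = 2
C(6,5) = 6
C(6,3) = 20
dim_A + dim_B = 6 + 20 = 26


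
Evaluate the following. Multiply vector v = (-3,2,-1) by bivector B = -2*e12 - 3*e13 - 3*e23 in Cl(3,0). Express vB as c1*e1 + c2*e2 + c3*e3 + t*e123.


vB has grade-1 (vector) and grade-3 (trivector) parts: vB = (v _| B) + (v ^ B).
Vector part <vB>_1:
  e1: -v2*b12 - v3*b13 = -(2)*(-2) - (-1)*(-3) = 1
  e2: v1*b12 - v3*b23 = (-3)*(-2) - (-1)*(-3) = 3
  e3: v1*b13 + v2*b23 = (-3)*(-3) + (2)*(-3) = 3
Trivector part <vB>_3:
  e123: v1*b23 - v2*b13 + v3*b12 = (-3)*(-3) - (2)*(-3) + (-1)*(-2) = 17
vB = 1*e1 + 3*e2 + 3*e3 + 17*e123


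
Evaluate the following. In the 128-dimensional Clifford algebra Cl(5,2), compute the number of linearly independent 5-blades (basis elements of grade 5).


Number of grade-k basis blades in Cl(p,q) with n = p + q is C(n, k).
n = 5 + 2 = 7
C(7, 5) = 7! / (5! * 2!)
= 5040 / (120 * 2)
= 21


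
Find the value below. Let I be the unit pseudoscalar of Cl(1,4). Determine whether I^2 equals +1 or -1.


The pseudoscalar I = e1...e_n (product of all n generators) of Cl(p,q) satisfies I^2 = (-1)^(q + n(n-1)/2).
p = 1, q = 4, n = p + q = 5
n(n-1)/2 = 5 * 4 / 2 = 10
Exponent = q + n(n-1)/2 = 4 + 10 = 14
I^2 = (-1)^14 = +1


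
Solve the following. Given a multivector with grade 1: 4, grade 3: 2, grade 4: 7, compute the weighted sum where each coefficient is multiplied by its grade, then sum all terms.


Grade-weighted sum = sum of grade_k * coefficient_k
1*4 = 4
3*2 = 6
4*7 = 28
Total = 4 + 6 + 28 = 38


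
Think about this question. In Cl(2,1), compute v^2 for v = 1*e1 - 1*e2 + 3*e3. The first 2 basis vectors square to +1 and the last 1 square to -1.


v^2 = sum of c_i^2 * e_i^2
Positive signature terms (e_i^2 = +1): 1^2 + (-1)^2 = 2
Negative signature terms (e_j^2 = -1): 3^2 = 9
v^2 = 2 - 9 = -7


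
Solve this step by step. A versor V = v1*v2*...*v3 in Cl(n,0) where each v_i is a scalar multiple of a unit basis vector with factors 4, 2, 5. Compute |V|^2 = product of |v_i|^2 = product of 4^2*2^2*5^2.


Each vector v_i has |v_i|^2 = s_i^2
Squared scales: 4^2 = 16, 2^2 = 4, 5^2 = 25
|V|^2 = 16 * 4 * 25
= 1600


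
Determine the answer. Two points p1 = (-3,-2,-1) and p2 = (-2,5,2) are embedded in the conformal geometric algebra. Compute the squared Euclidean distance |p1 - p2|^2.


p1 - p2 = (-1, -7, -3)
|p1 - p2|^2 = (-1)^2 + (-7)^2 + (-3)^2
= 1 + 49 + 9
= 59


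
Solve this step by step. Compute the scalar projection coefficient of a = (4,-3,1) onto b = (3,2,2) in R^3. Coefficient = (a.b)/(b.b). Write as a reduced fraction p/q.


Projection coefficient = (a . b) / (b . b)
a . b = 4*3 + (-3)*2 + 1*2
= 12 + (-6) + 2 = 8
b . b = 3^2 + 2^2 + 2^2
= 9 + 4 + 4 = 17
Coefficient = 8/17
In lowest terms: 8/17


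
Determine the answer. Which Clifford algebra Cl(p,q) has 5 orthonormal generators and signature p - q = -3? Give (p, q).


We need p + q = 5 and p - q = -3.
Adding: 2p = 5 + (-3) = 2, so p = 1.
Then q = 5 - 1 = 4.
(p, q) = (1, 4)


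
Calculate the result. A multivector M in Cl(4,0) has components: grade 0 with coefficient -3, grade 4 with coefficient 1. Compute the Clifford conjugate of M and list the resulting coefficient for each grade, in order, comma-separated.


Clifford conjugate sign for grade k: (-1)^(k(k+1)/2)
Grade 0: (-1)^(0*1/2) = (-1)^0 = 1, coeff -3 -> -3
Grade 4: (-1)^(4*5/2) = (-1)^10 = 1, coeff 1 -> 1
Conjugated coefficients: -3, 1


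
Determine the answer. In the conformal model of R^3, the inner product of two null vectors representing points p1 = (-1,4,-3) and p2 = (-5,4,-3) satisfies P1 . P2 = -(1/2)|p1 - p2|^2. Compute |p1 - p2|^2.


p1 - p2 = (4, 0, 0)
|p1 - p2|^2 = 4^2 + 0^2 + 0^2
= 16 + 0 + 0
= 16


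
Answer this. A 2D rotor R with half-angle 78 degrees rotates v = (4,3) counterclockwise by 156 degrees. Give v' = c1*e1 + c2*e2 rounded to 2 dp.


Rotor R = cos(78deg) - sin(78deg)*e12
Rotation angle theta = 2 * 78 = 156 degrees
v' = R*v*~R rotates v by theta.
cos(156deg) = -0.9135, sin(156deg) = 0.4067
v'_1 = 4*cos(156deg) - 3*sin(156deg)
= 4*(-0.9135) - 3*0.4067
= -4.87
v'_2 = 4*sin(156deg) + 3*cos(156deg)
= 4*0.4067 + 3*(-0.9135)
= -1.11
v' = -4.87*e1 - 1.11*e2


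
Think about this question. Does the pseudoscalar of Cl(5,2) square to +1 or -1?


The pseudoscalar I = e1...e_n (product of all n generators) of Cl(p,q) satisfies I^2 = (-1)^(q + n(n-1)/2).
p = 5, q = 2, n = p + q = 7
n(n-1)/2 = 7 * 6 / 2 = 21
Exponent = q + n(n-1)/2 = 2 + 21 = 23
I^2 = (-1)^23 = -1


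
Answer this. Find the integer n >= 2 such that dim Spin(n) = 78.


dim Spin(n) = dim so(n) = n(n-1)/2.
Solve n(n-1)/2 = 78, i.e. n^2 - n - 156 = 0.
Discriminant = 1 + 8*78 = 625
n = (1 + sqrt(625))/2 = (1 + 25)/2 = 13


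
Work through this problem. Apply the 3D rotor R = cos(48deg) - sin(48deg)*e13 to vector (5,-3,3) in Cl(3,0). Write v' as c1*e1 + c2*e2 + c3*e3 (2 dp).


Rotor R = cos(48deg) - sin(48deg)*e13
Rotation angle theta = 2 * 48 = 96 degrees in the e13 plane (e1 -> e3).
The component perpendicular to the plane (e2) is invariant: v'_2 = v2 = -3.00
cos(96deg) = -0.1045, sin(96deg) = 0.9945
v'_1 = v1*cos(theta) - v3*sin(theta) = 5*(-0.1045) - 3*0.9945 = -3.51
v'_3 = v1*sin(theta) + v3*cos(theta) = 5*0.9945 + 3*(-0.1045) = 4.66
v' = -3.51*e1 - 3.00*e2 + 4.66*e3


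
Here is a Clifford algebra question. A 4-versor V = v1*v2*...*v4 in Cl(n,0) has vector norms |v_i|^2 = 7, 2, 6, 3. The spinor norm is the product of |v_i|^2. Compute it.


Spinor norm N(V) = |v1|^2 * |v2|^2 * ... * |v4|^2
= 7 * 2 * 6 * 3
Running product: 7, 14, 84, 252
N(V) = 252


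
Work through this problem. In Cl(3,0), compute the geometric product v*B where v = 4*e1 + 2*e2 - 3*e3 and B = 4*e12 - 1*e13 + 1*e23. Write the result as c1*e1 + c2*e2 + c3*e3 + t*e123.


vB has grade-1 (vector) and grade-3 (trivector) parts: vB = (v _| B) + (v ^ B).
Vector part <vB>_1:
  e1: -v2*b12 - v3*b13 = -(2)*(4) - (-3)*(-1) = -11
  e2: v1*b12 - v3*b23 = (4)*(4) - (-3)*(1) = 19
  e3: v1*b13 + v2*b23 = (4)*(-1) + (2)*(1) = -2
Trivector part <vB>_3:
  e123: v1*b23 - v2*b13 + v3*b12 = (4)*(1) - (2)*(-1) + (-3)*(4) = -6
vB = -11*e1 + 19*e2 - 2*e3 - 6*e123


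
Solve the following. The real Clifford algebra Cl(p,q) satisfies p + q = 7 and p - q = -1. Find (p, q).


We need p + q = 7 and p - q = -1.
Adding: 2p = 7 + (-1) = 6, so p = 3.
Then q = 7 - 3 = 4.
(p, q) = (3, 4)


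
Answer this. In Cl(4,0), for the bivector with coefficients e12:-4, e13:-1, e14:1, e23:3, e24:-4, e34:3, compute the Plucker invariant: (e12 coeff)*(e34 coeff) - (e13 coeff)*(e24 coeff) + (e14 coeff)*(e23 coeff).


Plucker relation: af - be + cd
a*f = (-4)*3 = -12
b*e = (-1)*(-4) = 4
c*d = 1*3 = 3
af - be + cd = -12 - 4 + 3
= -13


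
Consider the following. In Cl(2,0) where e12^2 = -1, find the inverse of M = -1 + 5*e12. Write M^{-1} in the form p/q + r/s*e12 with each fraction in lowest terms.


M = -1 + 5*e12, where e12^2 = -1.
Since M commutes with its reverse ~M = a - b*e12, M * ~M = a^2 - b^2*e12^2 = a^2 + b^2.
So M^{-1} = ~M / (a^2 + b^2) = (a - b*e12)/(a^2 + b^2).
a^2 + b^2 = 1 + 25 = 26
Scalar part = -1/26 = -1/26
Bivector coeff = -5/26 = -5/26
M^{-1} = -1/26 - 5/26*e12


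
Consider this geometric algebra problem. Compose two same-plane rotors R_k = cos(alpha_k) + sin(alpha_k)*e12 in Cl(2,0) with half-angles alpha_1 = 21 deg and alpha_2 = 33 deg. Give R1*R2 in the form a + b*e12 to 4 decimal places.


Same-plane rotors commute and their half-angles add:
R1*R2 = cos(a1 + a2) + sin(a1 + a2)*e12.
a1 + a2 = 21 + 33 = 54 deg
cos(54 deg) = 0.5878
sin(54 deg) = 0.8090
R1*R2 = 0.5878 + 0.8090*e12


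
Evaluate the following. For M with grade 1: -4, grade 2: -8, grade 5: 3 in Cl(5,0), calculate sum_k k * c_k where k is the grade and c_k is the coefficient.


Grade-weighted sum = sum of grade_k * coefficient_k
1*(-4) = -4
2*(-8) = -16
5*3 = 15
Total = -4 + (-16) + 15 = -5


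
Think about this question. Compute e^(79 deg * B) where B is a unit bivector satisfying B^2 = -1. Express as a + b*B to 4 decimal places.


For a unit bivector B with B^2 = -1, the exponential series gives
e^(theta*B) = cos(theta) + sin(theta)*B (the GA analogue of Euler's formula).
theta = 79 degrees = 1.37881 rad
cos(79 deg) = 0.1908
sin(79 deg) = 0.9816
exp(theta*B) = 0.1908 + 0.9816*B


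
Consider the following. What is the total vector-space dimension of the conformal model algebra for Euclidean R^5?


The conformal model of R^5 uses Cl(6,1): the 5 Euclidean generators plus two extra orthogonal generators e+ (e+^2 = +1) and e- (e-^2 = -1), from which the null vectors e0, einf are built.
Number of generators m = 5 + 2 = 7.
dim Cl(p,q) = 2^m = 2^7 = 128


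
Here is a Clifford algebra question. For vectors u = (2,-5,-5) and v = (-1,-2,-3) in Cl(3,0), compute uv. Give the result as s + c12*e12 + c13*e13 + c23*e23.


In Cl(3,0): e_i^2 = 1, e_ie_j = -e_je_i for i != j.
Scalar part = u . v = 2*(-1) + (-5)*(-2) + (-5)*(-3)
= -2 + 10 + 15 = 23
e12 coeff = 2*(-2) - (-5)*(-1) = -4 - 5 = -9
e13 coeff = 2*(-3) - (-5)*(-1) = -6 - 5 = -11
e23 coeff = (-5)*(-3) - (-5)*(-2) = 15 - 10 = 5
uv = 23 - 9*e12 - 11*e13 + 5*e23


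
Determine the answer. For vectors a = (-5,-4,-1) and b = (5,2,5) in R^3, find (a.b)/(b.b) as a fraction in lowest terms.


Projection coefficient = (a . b) / (b . b)
a . b = (-5)*5 + (-4)*2 + (-1)*5
= -25 + (-8) + (-5) = -38
b . b = 5^2 + 2^2 + 5^2
= 25 + 4 + 25 = 54
Coefficient = -38/54
In lowest terms: -19/27


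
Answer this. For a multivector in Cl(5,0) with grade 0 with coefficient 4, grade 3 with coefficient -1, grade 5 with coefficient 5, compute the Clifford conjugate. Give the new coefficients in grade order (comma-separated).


Clifford conjugate sign for grade k: (-1)^(k(k+1)/2)
Grade 0: (-1)^(0*1/2) = (-1)^0 = 1, coeff 4 -> 4
Grade 3: (-1)^(3*4/2) = (-1)^6 = 1, coeff -1 -> -1
Grade 5: (-1)^(5*6/2) = (-1)^15 = -1, coeff 5 -> -5
Conjugated coefficients: 4, -1, -5


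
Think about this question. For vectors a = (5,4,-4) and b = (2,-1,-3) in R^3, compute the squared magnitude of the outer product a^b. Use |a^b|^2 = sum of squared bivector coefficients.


a wedge b = (a1*b2 - a2*b1)*e12 + (a1*b3 - a3*b1)*e13 + (a2*b3 - a3*b2)*e23
e12 coeff: 5*(-1) - 4*2 = -5 - 8 = -13
e13 coeff: 5*(-3) - (-4)*2 = -15 - (-8) = -7
e23 coeff: 4*(-3) - (-4)*(-1) = -12 - 4 = -16
|a wedge b|^2 = (-13)^2 + (-7)^2 + (-16)^2
= 169 + 49 + 256
= 474


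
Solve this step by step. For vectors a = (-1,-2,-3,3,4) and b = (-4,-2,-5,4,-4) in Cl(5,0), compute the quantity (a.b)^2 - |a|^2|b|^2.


a . b = (-1)*(-4) + (-2)*(-2) + (-3)*(-5) + 3*4 + 4*(-4)
= 4 + 4 + 15 + 12 + (-16) = 19
|a|^2 = (-1)^2 + (-2)^2 + (-3)^2 + 3^2 + 4^2 = 39
|b|^2 = (-4)^2 + (-2)^2 + (-5)^2 + 4^2 + (-4)^2 = 77
(a.b)^2 = 19^2 = 361
|a|^2 * |b|^2 = 39 * 77 = 3003
Result = 361 - 3003 = -2642


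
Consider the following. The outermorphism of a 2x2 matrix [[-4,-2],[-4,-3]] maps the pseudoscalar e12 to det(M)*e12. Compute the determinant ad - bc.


The outermorphism of a linear map f sends e1^e2 to f(e1)^f(e2).
f(e1) = -4*e1 - 4*e2
f(e2) = -2*e1 - 3*e2
f(e1) ^ f(e2) = (-4*e1 - 4*e2) ^ (-2*e1 - 3*e2)
= (-4)*(-3)*e12 + (-4)*(-2)*e21
= (12 - 8)*e12
= 4*e12
Coefficient = 4


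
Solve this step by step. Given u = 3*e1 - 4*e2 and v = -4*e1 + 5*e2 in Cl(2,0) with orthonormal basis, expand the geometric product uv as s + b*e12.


Expand: (3*e1 - 4*e2)(-4*e1 + 5*e2)
= 3*(-4)*e1e1 + 3*5*e1e2 + (-4)*(-4)*e2e1 + (-4)*5*e2e2
Using e1^2 = e2^2 = 1, e2e1 = -e1e2:
Scalar part s = 3*(-4) + (-4)*5 = -12 + (-20) = -32
Bivector part b = 3*5 - (-4)*(-4) = 15 - 16 = -1
uv = -32 - 1*e12


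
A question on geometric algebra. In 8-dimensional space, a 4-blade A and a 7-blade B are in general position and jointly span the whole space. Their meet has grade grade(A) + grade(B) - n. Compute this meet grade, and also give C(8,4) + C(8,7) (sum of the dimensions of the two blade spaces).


Meet grade = grade(A) + grade(B) - n
= 4 + 7 - 8 = 3
C(8,4) = 70
C(8,7) = 8
dim_A + dim_B = 70 + 8 = 78


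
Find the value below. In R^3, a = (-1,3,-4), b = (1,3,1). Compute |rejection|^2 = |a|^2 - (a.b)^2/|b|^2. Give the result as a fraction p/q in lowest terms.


|a|^2 = (-1)^2 + 3^2 + (-4)^2 = 26
|b|^2 = 1^2 + 3^2 + 1^2 = 11
a . b = (-1)*1 + 3*3 + (-4)*1 = 4
(a.b)^2 = 4^2 = 16
|rej|^2 = 26 - 16/11
= (286 - 16)/11
= 270/11
In lowest terms: 270/11


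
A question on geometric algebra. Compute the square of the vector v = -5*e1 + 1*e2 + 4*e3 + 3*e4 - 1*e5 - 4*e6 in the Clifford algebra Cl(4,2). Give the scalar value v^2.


v^2 = sum of c_i^2 * e_i^2
Positive signature terms (e_i^2 = +1): (-5)^2 + 1^2 + 4^2 + 3^2 = 51
Negative signature terms (e_j^2 = -1): (-1)^2 + (-4)^2 = 17
v^2 = 51 - 17 = 34


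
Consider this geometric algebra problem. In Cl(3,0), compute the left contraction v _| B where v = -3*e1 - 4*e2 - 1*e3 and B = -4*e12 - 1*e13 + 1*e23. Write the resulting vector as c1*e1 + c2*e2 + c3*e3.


Left contraction v _| B = <vB>_1 (grade-1 part of the geometric product vB).
Using e1_|e12 = e2, e2_|e12 = -e1, e1_|e13 = e3, e3_|e13 = -e1, e2_|e23 = e3, e3_|e23 = -e2:
e1 coeff: -v2*b12 - v3*b13 = -(-4)*(-4) - (-1)*(-1) = -17
e2 coeff: v1*b12 - v3*b23 = (-3)*(-4) - (-1)*(1) = 13
e3 coeff: v1*b13 + v2*b23 = (-3)*(-1) + (-4)*(1) = -1
v _| B = -17*e1 + 13*e2 - 1*e3


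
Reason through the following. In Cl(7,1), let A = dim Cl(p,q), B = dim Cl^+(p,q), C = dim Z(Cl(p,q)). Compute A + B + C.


n = 7 + 1 = 8
Total dim = 2^8 = 256
Even subalgebra dim = 2^7 = 128
n is even, so center dim = 1
Sum = 256 + 128 + 1 = 385


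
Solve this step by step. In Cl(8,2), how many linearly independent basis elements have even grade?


Even subalgebra dimension = 2^(n-1)
n = 8 + 2 = 10
2^(10 - 1) = 2^9 = 512
Verification: sum of C(10,k) for even k = 1 + 45 + 210 + 210 + 45 + 1 = 512
Result = 512


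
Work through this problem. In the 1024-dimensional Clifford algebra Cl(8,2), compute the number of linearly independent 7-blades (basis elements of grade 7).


Number of grade-k basis blades in Cl(p,q) with n = p + q is C(n, k).
n = 8 + 2 = 10
C(10, 7) = 10! / (7! * 3!)
= 3628800 / (5040 * 6)
= 120


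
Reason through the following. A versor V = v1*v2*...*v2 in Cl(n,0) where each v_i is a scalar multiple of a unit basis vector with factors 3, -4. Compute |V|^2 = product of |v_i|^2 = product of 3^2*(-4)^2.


Each vector v_i has |v_i|^2 = s_i^2
Squared scales: 3^2 = 9, (-4)^2 = 16
|V|^2 = 9 * 16
= 144


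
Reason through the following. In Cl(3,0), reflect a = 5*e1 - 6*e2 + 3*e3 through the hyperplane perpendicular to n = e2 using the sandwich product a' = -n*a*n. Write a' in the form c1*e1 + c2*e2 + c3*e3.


Reflection formula: a' = -n*a*n, with n = e2 (unit vector, n^2 = 1).
For reflection through hyperplane perp to e2:
The component along e2 flips sign, others stay.
a = (5, -6, 3)
a' = (5, 6, 3)
a' = 5*e1 + 6*e2 + 3*e3


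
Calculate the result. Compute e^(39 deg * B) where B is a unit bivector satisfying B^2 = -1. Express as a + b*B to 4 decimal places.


For a unit bivector B with B^2 = -1, the exponential series gives
e^(theta*B) = cos(theta) + sin(theta)*B (the GA analogue of Euler's formula).
theta = 39 degrees = 0.680678 rad
cos(39 deg) = 0.7771
sin(39 deg) = 0.6293
exp(theta*B) = 0.7771 + 0.6293*B


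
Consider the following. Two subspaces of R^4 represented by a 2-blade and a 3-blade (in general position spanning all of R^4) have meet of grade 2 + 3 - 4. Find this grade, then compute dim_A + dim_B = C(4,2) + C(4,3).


Meet grade = grade(A) + grade(B) - n
= 2 + 3 - 4 = 1
C(4,2) = 6
C(4,3) = 4
dim_A + dim_B = 6 + 4 = 10


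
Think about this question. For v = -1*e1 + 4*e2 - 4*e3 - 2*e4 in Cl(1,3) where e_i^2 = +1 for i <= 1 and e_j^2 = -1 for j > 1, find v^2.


v^2 = sum of c_i^2 * e_i^2
Positive signature terms (e_i^2 = +1): (-1)^2 = 1
Negative signature terms (e_j^2 = -1): 4^2 + (-4)^2 + (-2)^2 = 36
v^2 = 1 - 36 = -35


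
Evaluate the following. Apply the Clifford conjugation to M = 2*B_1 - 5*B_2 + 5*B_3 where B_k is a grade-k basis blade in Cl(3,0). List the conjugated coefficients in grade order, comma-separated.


Clifford conjugate sign for grade k: (-1)^(k(k+1)/2)
Grade 1: (-1)^(1*2/2) = (-1)^1 = -1, coeff 2 -> -2
Grade 2: (-1)^(2*3/2) = (-1)^3 = -1, coeff -5 -> 5
Grade 3: (-1)^(3*4/2) = (-1)^6 = 1, coeff 5 -> 5
Conjugated coefficients: -2, 5, 5


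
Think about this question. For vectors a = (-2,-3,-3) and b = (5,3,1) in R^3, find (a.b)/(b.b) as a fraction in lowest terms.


Projection coefficient = (a . b) / (b . b)
a . b = (-2)*5 + (-3)*3 + (-3)*1
= -10 + (-9) + (-3) = -22
b . b = 5^2 + 3^2 + 1^2
= 25 + 9 + 1 = 35
Coefficient = -22/35
In lowest terms: -22/35


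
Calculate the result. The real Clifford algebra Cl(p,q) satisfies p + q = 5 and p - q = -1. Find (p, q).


We need p + q = 5 and p - q = -1.
Adding: 2p = 5 + (-1) = 4, so p = 2.
Then q = 5 - 2 = 3.
(p, q) = (2, 3)


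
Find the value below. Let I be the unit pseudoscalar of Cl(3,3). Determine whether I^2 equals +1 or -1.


The pseudoscalar I = e1...e_n (product of all n generators) of Cl(p,q) satisfies I^2 = (-1)^(q + n(n-1)/2).
p = 3, q = 3, n = p + q = 6
n(n-1)/2 = 6 * 5 / 2 = 15
Exponent = q + n(n-1)/2 = 3 + 15 = 18
I^2 = (-1)^18 = +1


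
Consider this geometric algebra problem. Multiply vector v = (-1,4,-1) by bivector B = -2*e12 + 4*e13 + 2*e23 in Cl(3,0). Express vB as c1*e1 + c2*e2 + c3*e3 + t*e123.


vB has grade-1 (vector) and grade-3 (trivector) parts: vB = (v _| B) + (v ^ B).
Vector part <vB>_1:
  e1: -v2*b12 - v3*b13 = -(4)*(-2) - (-1)*(4) = 12
  e2: v1*b12 - v3*b23 = (-1)*(-2) - (-1)*(2) = 4
  e3: v1*b13 + v2*b23 = (-1)*(4) + (4)*(2) = 4
Trivector part <vB>_3:
  e123: v1*b23 - v2*b13 + v3*b12 = (-1)*(2) - (4)*(4) + (-1)*(-2) = -16
vB = 12*e1 + 4*e2 + 4*e3 - 16*e123


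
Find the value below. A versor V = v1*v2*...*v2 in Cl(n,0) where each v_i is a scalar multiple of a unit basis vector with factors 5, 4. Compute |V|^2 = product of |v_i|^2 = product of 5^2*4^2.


Each vector v_i has |v_i|^2 = s_i^2
Squared scales: 5^2 = 25, 4^2 = 16
|V|^2 = 25 * 16
= 400


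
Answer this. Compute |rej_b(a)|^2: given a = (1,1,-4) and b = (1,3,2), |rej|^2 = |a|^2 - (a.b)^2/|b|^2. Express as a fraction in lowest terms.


|a|^2 = 1^2 + 1^2 + (-4)^2 = 18
|b|^2 = 1^2 + 3^2 + 2^2 = 14
a . b = 1*1 + 1*3 + (-4)*2 = -4
(a.b)^2 = (-4)^2 = 16
|rej|^2 = 18 - 16/14
= (252 - 16)/14
= 236/14
In lowest terms: 118/7


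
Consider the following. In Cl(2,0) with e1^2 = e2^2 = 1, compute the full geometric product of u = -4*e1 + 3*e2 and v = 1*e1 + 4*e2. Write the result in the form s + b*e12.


Expand: (-4*e1 + 3*e2)(1*e1 + 4*e2)
= (-4)*1*e1e1 + (-4)*4*e1e2 + 3*1*e2e1 + 3*4*e2e2
Using e1^2 = e2^2 = 1, e2e1 = -e1e2:
Scalar part s = (-4)*1 + 3*4 = -4 + 12 = 8
Bivector part b = (-4)*4 - 3*1 = -16 - 3 = -19
uv = 8 - 19*e12


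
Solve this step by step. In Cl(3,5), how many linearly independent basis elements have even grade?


Even subalgebra dimension = 2^(n-1)
n = 3 + 5 = 8
2^(8 - 1) = 2^7 = 128
Verification: sum of C(8,k) for even k = 1 + 28 + 70 + 28 + 1 = 128
Result = 128


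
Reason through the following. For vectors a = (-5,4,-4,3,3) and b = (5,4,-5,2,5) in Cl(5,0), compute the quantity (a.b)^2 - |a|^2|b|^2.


a . b = (-5)*5 + 4*4 + (-4)*(-5) + 3*2 + 3*5
= -25 + 16 + 20 + 6 + 15 = 32
|a|^2 = (-5)^2 + 4^2 + (-4)^2 + 3^2 + 3^2 = 75
|b|^2 = 5^2 + 4^2 + (-5)^2 + 2^2 + 5^2 = 95
(a.b)^2 = 32^2 = 1024
|a|^2 * |b|^2 = 75 * 95 = 7125
Result = 1024 - 7125 = -6101


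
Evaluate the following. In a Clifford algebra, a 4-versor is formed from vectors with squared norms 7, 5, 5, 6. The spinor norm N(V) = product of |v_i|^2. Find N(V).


Spinor norm N(V) = |v1|^2 * |v2|^2 * ... * |v4|^2
= 7 * 5 * 5 * 6
Running product: 7, 35, 175, 1050
N(V) = 1050


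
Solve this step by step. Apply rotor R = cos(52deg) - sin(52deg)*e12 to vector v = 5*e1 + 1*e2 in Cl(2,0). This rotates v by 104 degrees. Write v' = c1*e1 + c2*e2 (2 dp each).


Rotor R = cos(52deg) - sin(52deg)*e12
Rotation angle theta = 2 * 52 = 104 degrees
v' = R*v*~R rotates v by theta.
cos(104deg) = -0.2419, sin(104deg) = 0.9703
v'_1 = 5*cos(104deg) - 1*sin(104deg)
= 5*(-0.2419) - 1*0.9703
= -2.18
v'_2 = 5*sin(104deg) + 1*cos(104deg)
= 5*0.9703 + 1*(-0.2419)
= 4.61
v' = -2.18*e1 + 4.61*e2


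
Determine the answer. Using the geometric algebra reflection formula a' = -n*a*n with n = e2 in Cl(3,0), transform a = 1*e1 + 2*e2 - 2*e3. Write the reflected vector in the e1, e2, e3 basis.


Reflection formula: a' = -n*a*n, with n = e2 (unit vector, n^2 = 1).
For reflection through hyperplane perp to e2:
The component along e2 flips sign, others stay.
a = (1, 2, -2)
a' = (1, -2, -2)
a' = 1*e1 - 2*e2 - 2*e3


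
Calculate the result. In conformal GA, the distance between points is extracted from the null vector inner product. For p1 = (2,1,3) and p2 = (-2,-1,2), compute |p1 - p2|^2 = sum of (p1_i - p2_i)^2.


p1 - p2 = (4, 2, 1)
|p1 - p2|^2 = 4^2 + 2^2 + 1^2
= 16 + 4 + 1
= 21


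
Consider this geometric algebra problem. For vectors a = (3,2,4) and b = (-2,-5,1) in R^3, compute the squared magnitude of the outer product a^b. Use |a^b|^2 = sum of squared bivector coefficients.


a wedge b = (a1*b2 - a2*b1)*e12 + (a1*b3 - a3*b1)*e13 + (a2*b3 - a3*b2)*e23
e12 coeff: 3*(-5) - 2*(-2) = -15 - (-4) = -11
e13 coeff: 3*1 - 4*(-2) = 3 - (-8) = 11
e23 coeff: 2*1 - 4*(-5) = 2 - (-20) = 22
|a wedge b|^2 = (-11)^2 + 11^2 + 22^2
= 121 + 121 + 484
= 726
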